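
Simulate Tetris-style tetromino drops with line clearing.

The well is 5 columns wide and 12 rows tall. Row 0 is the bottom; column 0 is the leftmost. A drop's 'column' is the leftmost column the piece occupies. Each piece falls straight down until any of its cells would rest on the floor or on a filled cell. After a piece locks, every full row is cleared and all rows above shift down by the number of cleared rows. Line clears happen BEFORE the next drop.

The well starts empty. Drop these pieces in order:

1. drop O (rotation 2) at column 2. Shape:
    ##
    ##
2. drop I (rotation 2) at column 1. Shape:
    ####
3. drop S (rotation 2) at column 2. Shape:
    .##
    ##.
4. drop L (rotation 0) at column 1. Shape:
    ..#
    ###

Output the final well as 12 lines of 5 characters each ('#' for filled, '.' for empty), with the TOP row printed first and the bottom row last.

Drop 1: O rot2 at col 2 lands with bottom-row=0; cleared 0 line(s) (total 0); column heights now [0 0 2 2 0], max=2
Drop 2: I rot2 at col 1 lands with bottom-row=2; cleared 0 line(s) (total 0); column heights now [0 3 3 3 3], max=3
Drop 3: S rot2 at col 2 lands with bottom-row=3; cleared 0 line(s) (total 0); column heights now [0 3 4 5 5], max=5
Drop 4: L rot0 at col 1 lands with bottom-row=5; cleared 0 line(s) (total 0); column heights now [0 6 6 7 5], max=7

Answer: .....
.....
.....
.....
.....
...#.
.###.
...##
..##.
.####
..##.
..##.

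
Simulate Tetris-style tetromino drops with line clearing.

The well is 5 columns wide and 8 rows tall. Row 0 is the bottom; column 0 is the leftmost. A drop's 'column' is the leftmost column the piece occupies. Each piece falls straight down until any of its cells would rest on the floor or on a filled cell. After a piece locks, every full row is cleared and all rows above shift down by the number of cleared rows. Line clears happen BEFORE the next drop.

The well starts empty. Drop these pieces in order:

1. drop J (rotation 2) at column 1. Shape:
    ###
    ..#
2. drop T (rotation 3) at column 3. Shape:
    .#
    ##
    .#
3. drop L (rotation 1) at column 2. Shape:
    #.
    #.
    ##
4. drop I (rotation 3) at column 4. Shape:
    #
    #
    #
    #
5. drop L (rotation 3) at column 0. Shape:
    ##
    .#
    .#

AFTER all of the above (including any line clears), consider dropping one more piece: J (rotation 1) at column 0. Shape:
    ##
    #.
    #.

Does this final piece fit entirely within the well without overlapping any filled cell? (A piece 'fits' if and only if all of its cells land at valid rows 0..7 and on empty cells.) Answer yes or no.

Answer: yes

Derivation:
Drop 1: J rot2 at col 1 lands with bottom-row=0; cleared 0 line(s) (total 0); column heights now [0 2 2 2 0], max=2
Drop 2: T rot3 at col 3 lands with bottom-row=1; cleared 0 line(s) (total 0); column heights now [0 2 2 3 4], max=4
Drop 3: L rot1 at col 2 lands with bottom-row=3; cleared 0 line(s) (total 0); column heights now [0 2 6 4 4], max=6
Drop 4: I rot3 at col 4 lands with bottom-row=4; cleared 0 line(s) (total 0); column heights now [0 2 6 4 8], max=8
Drop 5: L rot3 at col 0 lands with bottom-row=2; cleared 0 line(s) (total 0); column heights now [5 5 6 4 8], max=8
Test piece J rot1 at col 0 (width 2): heights before test = [5 5 6 4 8]; fits = True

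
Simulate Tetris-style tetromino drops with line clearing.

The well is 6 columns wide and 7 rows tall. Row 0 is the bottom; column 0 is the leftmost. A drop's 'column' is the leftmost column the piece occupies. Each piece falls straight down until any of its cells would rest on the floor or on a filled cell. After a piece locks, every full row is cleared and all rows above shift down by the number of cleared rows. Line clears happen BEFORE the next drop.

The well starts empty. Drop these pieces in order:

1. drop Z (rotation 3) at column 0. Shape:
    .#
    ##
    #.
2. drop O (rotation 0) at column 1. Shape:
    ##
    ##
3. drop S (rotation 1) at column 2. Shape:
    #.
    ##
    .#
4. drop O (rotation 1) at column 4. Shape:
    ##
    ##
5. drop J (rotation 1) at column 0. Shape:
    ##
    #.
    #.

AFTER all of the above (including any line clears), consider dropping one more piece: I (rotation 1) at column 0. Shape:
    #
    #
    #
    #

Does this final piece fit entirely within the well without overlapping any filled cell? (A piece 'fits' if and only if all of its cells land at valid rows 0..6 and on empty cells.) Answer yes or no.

Drop 1: Z rot3 at col 0 lands with bottom-row=0; cleared 0 line(s) (total 0); column heights now [2 3 0 0 0 0], max=3
Drop 2: O rot0 at col 1 lands with bottom-row=3; cleared 0 line(s) (total 0); column heights now [2 5 5 0 0 0], max=5
Drop 3: S rot1 at col 2 lands with bottom-row=4; cleared 0 line(s) (total 0); column heights now [2 5 7 6 0 0], max=7
Drop 4: O rot1 at col 4 lands with bottom-row=0; cleared 0 line(s) (total 0); column heights now [2 5 7 6 2 2], max=7
Drop 5: J rot1 at col 0 lands with bottom-row=3; cleared 0 line(s) (total 0); column heights now [6 6 7 6 2 2], max=7
Test piece I rot1 at col 0 (width 1): heights before test = [6 6 7 6 2 2]; fits = False

Answer: no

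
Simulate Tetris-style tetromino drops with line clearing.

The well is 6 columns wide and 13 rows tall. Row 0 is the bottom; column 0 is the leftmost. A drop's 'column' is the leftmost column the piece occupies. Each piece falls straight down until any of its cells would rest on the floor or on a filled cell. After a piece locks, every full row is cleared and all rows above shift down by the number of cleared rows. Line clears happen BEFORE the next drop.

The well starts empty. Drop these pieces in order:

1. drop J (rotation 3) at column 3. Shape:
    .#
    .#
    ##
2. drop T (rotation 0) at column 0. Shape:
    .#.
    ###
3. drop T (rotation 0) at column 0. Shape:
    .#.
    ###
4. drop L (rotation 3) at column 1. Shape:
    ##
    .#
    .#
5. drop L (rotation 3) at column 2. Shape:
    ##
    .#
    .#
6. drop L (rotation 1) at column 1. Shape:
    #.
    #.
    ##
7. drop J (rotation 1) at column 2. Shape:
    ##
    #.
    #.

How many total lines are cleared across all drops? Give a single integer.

Answer: 0

Derivation:
Drop 1: J rot3 at col 3 lands with bottom-row=0; cleared 0 line(s) (total 0); column heights now [0 0 0 1 3 0], max=3
Drop 2: T rot0 at col 0 lands with bottom-row=0; cleared 0 line(s) (total 0); column heights now [1 2 1 1 3 0], max=3
Drop 3: T rot0 at col 0 lands with bottom-row=2; cleared 0 line(s) (total 0); column heights now [3 4 3 1 3 0], max=4
Drop 4: L rot3 at col 1 lands with bottom-row=3; cleared 0 line(s) (total 0); column heights now [3 6 6 1 3 0], max=6
Drop 5: L rot3 at col 2 lands with bottom-row=4; cleared 0 line(s) (total 0); column heights now [3 6 7 7 3 0], max=7
Drop 6: L rot1 at col 1 lands with bottom-row=7; cleared 0 line(s) (total 0); column heights now [3 10 8 7 3 0], max=10
Drop 7: J rot1 at col 2 lands with bottom-row=8; cleared 0 line(s) (total 0); column heights now [3 10 11 11 3 0], max=11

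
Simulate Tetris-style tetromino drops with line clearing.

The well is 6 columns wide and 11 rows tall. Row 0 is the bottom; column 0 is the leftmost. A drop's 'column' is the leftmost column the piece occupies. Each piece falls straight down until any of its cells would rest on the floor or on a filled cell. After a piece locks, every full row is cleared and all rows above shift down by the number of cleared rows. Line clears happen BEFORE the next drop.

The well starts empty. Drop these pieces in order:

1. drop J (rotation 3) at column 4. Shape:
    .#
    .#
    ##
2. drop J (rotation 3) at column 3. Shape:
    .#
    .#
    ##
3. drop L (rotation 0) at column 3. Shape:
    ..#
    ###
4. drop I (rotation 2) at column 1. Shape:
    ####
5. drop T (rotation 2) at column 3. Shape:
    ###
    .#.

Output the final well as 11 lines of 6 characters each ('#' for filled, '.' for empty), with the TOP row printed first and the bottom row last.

Answer: ......
......
......
...###
....#.
.#####
...###
....#.
....##
...###
....##

Derivation:
Drop 1: J rot3 at col 4 lands with bottom-row=0; cleared 0 line(s) (total 0); column heights now [0 0 0 0 1 3], max=3
Drop 2: J rot3 at col 3 lands with bottom-row=1; cleared 0 line(s) (total 0); column heights now [0 0 0 2 4 3], max=4
Drop 3: L rot0 at col 3 lands with bottom-row=4; cleared 0 line(s) (total 0); column heights now [0 0 0 5 5 6], max=6
Drop 4: I rot2 at col 1 lands with bottom-row=5; cleared 0 line(s) (total 0); column heights now [0 6 6 6 6 6], max=6
Drop 5: T rot2 at col 3 lands with bottom-row=6; cleared 0 line(s) (total 0); column heights now [0 6 6 8 8 8], max=8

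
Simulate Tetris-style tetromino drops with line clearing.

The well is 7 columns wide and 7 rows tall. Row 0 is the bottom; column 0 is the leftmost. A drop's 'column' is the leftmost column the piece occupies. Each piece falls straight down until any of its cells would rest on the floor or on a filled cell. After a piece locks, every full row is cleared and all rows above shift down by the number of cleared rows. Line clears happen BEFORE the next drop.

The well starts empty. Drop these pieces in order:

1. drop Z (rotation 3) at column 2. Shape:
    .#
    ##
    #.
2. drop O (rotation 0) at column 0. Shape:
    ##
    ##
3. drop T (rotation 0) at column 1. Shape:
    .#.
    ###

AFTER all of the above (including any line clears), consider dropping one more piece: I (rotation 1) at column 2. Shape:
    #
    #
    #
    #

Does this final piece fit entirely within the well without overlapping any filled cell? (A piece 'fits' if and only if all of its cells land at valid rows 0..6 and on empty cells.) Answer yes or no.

Drop 1: Z rot3 at col 2 lands with bottom-row=0; cleared 0 line(s) (total 0); column heights now [0 0 2 3 0 0 0], max=3
Drop 2: O rot0 at col 0 lands with bottom-row=0; cleared 0 line(s) (total 0); column heights now [2 2 2 3 0 0 0], max=3
Drop 3: T rot0 at col 1 lands with bottom-row=3; cleared 0 line(s) (total 0); column heights now [2 4 5 4 0 0 0], max=5
Test piece I rot1 at col 2 (width 1): heights before test = [2 4 5 4 0 0 0]; fits = False

Answer: no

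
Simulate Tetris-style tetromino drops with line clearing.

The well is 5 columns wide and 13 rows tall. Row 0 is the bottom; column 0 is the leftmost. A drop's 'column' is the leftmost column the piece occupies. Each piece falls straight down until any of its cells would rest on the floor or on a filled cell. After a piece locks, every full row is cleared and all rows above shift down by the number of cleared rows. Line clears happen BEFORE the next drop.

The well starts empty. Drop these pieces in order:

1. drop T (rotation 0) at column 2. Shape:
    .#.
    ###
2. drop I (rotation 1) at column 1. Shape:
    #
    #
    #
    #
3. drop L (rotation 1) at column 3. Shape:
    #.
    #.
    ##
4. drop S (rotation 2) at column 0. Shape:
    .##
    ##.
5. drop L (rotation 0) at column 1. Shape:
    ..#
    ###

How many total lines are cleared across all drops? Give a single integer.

Drop 1: T rot0 at col 2 lands with bottom-row=0; cleared 0 line(s) (total 0); column heights now [0 0 1 2 1], max=2
Drop 2: I rot1 at col 1 lands with bottom-row=0; cleared 0 line(s) (total 0); column heights now [0 4 1 2 1], max=4
Drop 3: L rot1 at col 3 lands with bottom-row=2; cleared 0 line(s) (total 0); column heights now [0 4 1 5 3], max=5
Drop 4: S rot2 at col 0 lands with bottom-row=4; cleared 0 line(s) (total 0); column heights now [5 6 6 5 3], max=6
Drop 5: L rot0 at col 1 lands with bottom-row=6; cleared 0 line(s) (total 0); column heights now [5 7 7 8 3], max=8

Answer: 0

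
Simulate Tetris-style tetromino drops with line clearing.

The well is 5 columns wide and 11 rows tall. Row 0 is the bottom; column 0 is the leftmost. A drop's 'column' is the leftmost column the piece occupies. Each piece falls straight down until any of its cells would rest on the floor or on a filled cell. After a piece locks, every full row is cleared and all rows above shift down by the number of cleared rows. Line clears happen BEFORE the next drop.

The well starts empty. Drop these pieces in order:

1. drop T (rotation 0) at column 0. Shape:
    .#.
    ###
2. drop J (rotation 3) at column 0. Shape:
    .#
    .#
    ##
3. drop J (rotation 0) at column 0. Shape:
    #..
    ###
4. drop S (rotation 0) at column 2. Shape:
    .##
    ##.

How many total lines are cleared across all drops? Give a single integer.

Answer: 0

Derivation:
Drop 1: T rot0 at col 0 lands with bottom-row=0; cleared 0 line(s) (total 0); column heights now [1 2 1 0 0], max=2
Drop 2: J rot3 at col 0 lands with bottom-row=2; cleared 0 line(s) (total 0); column heights now [3 5 1 0 0], max=5
Drop 3: J rot0 at col 0 lands with bottom-row=5; cleared 0 line(s) (total 0); column heights now [7 6 6 0 0], max=7
Drop 4: S rot0 at col 2 lands with bottom-row=6; cleared 0 line(s) (total 0); column heights now [7 6 7 8 8], max=8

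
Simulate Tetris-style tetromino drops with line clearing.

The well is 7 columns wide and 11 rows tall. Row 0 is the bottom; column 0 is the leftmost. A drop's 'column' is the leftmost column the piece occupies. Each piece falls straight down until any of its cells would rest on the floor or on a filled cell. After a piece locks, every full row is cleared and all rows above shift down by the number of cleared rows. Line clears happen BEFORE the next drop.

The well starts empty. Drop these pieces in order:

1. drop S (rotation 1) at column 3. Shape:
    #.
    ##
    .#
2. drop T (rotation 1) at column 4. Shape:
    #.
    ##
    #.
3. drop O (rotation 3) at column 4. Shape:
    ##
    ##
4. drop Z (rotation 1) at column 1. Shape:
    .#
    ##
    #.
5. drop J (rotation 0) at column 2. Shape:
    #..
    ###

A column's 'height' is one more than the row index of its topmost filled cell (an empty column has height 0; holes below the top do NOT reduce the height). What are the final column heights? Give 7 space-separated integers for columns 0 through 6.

Drop 1: S rot1 at col 3 lands with bottom-row=0; cleared 0 line(s) (total 0); column heights now [0 0 0 3 2 0 0], max=3
Drop 2: T rot1 at col 4 lands with bottom-row=2; cleared 0 line(s) (total 0); column heights now [0 0 0 3 5 4 0], max=5
Drop 3: O rot3 at col 4 lands with bottom-row=5; cleared 0 line(s) (total 0); column heights now [0 0 0 3 7 7 0], max=7
Drop 4: Z rot1 at col 1 lands with bottom-row=0; cleared 0 line(s) (total 0); column heights now [0 2 3 3 7 7 0], max=7
Drop 5: J rot0 at col 2 lands with bottom-row=7; cleared 0 line(s) (total 0); column heights now [0 2 9 8 8 7 0], max=9

Answer: 0 2 9 8 8 7 0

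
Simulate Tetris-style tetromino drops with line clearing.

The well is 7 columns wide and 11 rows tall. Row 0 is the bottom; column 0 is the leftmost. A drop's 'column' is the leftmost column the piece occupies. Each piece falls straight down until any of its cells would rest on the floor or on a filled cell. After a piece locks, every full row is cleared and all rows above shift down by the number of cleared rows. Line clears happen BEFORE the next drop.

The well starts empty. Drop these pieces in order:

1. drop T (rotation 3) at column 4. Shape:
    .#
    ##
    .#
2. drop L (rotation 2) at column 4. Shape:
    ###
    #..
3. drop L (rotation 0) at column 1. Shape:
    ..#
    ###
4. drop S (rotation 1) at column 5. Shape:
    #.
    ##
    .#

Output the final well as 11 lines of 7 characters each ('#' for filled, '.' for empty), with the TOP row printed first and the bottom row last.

Drop 1: T rot3 at col 4 lands with bottom-row=0; cleared 0 line(s) (total 0); column heights now [0 0 0 0 2 3 0], max=3
Drop 2: L rot2 at col 4 lands with bottom-row=2; cleared 0 line(s) (total 0); column heights now [0 0 0 0 4 4 4], max=4
Drop 3: L rot0 at col 1 lands with bottom-row=0; cleared 0 line(s) (total 0); column heights now [0 1 1 2 4 4 4], max=4
Drop 4: S rot1 at col 5 lands with bottom-row=4; cleared 0 line(s) (total 0); column heights now [0 1 1 2 4 7 6], max=7

Answer: .......
.......
.......
.......
.....#.
.....##
......#
....###
....##.
...###.
.###.#.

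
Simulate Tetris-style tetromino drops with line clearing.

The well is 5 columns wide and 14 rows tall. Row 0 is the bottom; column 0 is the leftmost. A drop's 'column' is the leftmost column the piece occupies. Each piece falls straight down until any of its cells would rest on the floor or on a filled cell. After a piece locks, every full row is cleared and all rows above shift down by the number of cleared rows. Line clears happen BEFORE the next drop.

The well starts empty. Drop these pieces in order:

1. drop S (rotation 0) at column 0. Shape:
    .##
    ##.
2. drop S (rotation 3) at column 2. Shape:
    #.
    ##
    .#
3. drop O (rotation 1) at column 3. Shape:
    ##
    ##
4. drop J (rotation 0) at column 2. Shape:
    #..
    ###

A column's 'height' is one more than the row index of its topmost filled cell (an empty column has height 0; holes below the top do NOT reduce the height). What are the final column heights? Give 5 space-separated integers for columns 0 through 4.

Drop 1: S rot0 at col 0 lands with bottom-row=0; cleared 0 line(s) (total 0); column heights now [1 2 2 0 0], max=2
Drop 2: S rot3 at col 2 lands with bottom-row=1; cleared 0 line(s) (total 0); column heights now [1 2 4 3 0], max=4
Drop 3: O rot1 at col 3 lands with bottom-row=3; cleared 0 line(s) (total 0); column heights now [1 2 4 5 5], max=5
Drop 4: J rot0 at col 2 lands with bottom-row=5; cleared 0 line(s) (total 0); column heights now [1 2 7 6 6], max=7

Answer: 1 2 7 6 6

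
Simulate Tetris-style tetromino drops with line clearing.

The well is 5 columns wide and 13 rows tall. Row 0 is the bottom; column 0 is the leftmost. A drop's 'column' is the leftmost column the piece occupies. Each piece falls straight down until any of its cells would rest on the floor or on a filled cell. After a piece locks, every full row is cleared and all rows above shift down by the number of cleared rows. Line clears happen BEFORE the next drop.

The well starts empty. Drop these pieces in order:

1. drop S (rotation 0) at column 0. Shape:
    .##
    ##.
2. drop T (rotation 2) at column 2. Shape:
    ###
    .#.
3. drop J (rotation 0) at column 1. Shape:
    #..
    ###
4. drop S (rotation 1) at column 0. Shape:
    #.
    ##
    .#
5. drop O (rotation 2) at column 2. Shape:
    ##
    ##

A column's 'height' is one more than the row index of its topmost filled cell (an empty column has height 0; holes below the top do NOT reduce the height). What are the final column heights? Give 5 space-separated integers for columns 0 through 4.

Drop 1: S rot0 at col 0 lands with bottom-row=0; cleared 0 line(s) (total 0); column heights now [1 2 2 0 0], max=2
Drop 2: T rot2 at col 2 lands with bottom-row=1; cleared 0 line(s) (total 0); column heights now [1 2 3 3 3], max=3
Drop 3: J rot0 at col 1 lands with bottom-row=3; cleared 0 line(s) (total 0); column heights now [1 5 4 4 3], max=5
Drop 4: S rot1 at col 0 lands with bottom-row=5; cleared 0 line(s) (total 0); column heights now [8 7 4 4 3], max=8
Drop 5: O rot2 at col 2 lands with bottom-row=4; cleared 0 line(s) (total 0); column heights now [8 7 6 6 3], max=8

Answer: 8 7 6 6 3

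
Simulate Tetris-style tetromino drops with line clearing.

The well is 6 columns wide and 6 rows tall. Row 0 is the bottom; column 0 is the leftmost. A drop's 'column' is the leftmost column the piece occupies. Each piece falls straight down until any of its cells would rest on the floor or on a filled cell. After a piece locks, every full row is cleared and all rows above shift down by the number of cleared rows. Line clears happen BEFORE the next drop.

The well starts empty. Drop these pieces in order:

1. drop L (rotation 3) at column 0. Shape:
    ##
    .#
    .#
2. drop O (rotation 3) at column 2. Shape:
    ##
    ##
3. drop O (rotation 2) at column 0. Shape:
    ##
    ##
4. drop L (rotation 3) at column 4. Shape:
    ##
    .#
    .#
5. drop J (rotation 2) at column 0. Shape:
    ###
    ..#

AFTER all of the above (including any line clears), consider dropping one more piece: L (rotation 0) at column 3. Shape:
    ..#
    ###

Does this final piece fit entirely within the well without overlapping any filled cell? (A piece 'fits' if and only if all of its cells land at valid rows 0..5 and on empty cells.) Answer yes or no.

Answer: yes

Derivation:
Drop 1: L rot3 at col 0 lands with bottom-row=0; cleared 0 line(s) (total 0); column heights now [3 3 0 0 0 0], max=3
Drop 2: O rot3 at col 2 lands with bottom-row=0; cleared 0 line(s) (total 0); column heights now [3 3 2 2 0 0], max=3
Drop 3: O rot2 at col 0 lands with bottom-row=3; cleared 0 line(s) (total 0); column heights now [5 5 2 2 0 0], max=5
Drop 4: L rot3 at col 4 lands with bottom-row=0; cleared 0 line(s) (total 0); column heights now [5 5 2 2 3 3], max=5
Drop 5: J rot2 at col 0 lands with bottom-row=4; cleared 0 line(s) (total 0); column heights now [6 6 6 2 3 3], max=6
Test piece L rot0 at col 3 (width 3): heights before test = [6 6 6 2 3 3]; fits = True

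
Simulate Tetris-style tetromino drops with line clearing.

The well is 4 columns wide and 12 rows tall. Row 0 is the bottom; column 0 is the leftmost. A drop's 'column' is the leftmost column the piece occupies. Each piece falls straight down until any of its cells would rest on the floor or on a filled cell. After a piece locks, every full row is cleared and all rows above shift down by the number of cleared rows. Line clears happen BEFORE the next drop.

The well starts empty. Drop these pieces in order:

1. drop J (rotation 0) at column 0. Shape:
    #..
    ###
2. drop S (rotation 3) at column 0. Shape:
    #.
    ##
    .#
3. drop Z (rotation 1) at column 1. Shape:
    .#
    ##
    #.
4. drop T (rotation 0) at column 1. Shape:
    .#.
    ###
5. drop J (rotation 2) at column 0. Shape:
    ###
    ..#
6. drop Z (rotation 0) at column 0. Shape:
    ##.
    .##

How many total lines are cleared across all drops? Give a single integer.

Answer: 0

Derivation:
Drop 1: J rot0 at col 0 lands with bottom-row=0; cleared 0 line(s) (total 0); column heights now [2 1 1 0], max=2
Drop 2: S rot3 at col 0 lands with bottom-row=1; cleared 0 line(s) (total 0); column heights now [4 3 1 0], max=4
Drop 3: Z rot1 at col 1 lands with bottom-row=3; cleared 0 line(s) (total 0); column heights now [4 5 6 0], max=6
Drop 4: T rot0 at col 1 lands with bottom-row=6; cleared 0 line(s) (total 0); column heights now [4 7 8 7], max=8
Drop 5: J rot2 at col 0 lands with bottom-row=8; cleared 0 line(s) (total 0); column heights now [10 10 10 7], max=10
Drop 6: Z rot0 at col 0 lands with bottom-row=10; cleared 0 line(s) (total 0); column heights now [12 12 11 7], max=12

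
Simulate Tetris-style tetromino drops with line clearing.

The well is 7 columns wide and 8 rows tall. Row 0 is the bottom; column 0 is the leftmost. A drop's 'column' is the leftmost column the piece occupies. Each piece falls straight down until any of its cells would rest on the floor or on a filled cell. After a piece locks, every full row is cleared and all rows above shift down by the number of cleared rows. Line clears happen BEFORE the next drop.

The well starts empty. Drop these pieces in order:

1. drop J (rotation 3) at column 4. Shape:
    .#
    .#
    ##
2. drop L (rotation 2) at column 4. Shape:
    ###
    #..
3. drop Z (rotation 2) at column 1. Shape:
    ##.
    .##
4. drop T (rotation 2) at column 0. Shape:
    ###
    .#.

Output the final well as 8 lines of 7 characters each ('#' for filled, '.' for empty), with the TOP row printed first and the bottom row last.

Drop 1: J rot3 at col 4 lands with bottom-row=0; cleared 0 line(s) (total 0); column heights now [0 0 0 0 1 3 0], max=3
Drop 2: L rot2 at col 4 lands with bottom-row=2; cleared 0 line(s) (total 0); column heights now [0 0 0 0 4 4 4], max=4
Drop 3: Z rot2 at col 1 lands with bottom-row=0; cleared 0 line(s) (total 0); column heights now [0 2 2 1 4 4 4], max=4
Drop 4: T rot2 at col 0 lands with bottom-row=2; cleared 0 line(s) (total 0); column heights now [4 4 4 1 4 4 4], max=4

Answer: .......
.......
.......
.......
###.###
.#..##.
.##..#.
..####.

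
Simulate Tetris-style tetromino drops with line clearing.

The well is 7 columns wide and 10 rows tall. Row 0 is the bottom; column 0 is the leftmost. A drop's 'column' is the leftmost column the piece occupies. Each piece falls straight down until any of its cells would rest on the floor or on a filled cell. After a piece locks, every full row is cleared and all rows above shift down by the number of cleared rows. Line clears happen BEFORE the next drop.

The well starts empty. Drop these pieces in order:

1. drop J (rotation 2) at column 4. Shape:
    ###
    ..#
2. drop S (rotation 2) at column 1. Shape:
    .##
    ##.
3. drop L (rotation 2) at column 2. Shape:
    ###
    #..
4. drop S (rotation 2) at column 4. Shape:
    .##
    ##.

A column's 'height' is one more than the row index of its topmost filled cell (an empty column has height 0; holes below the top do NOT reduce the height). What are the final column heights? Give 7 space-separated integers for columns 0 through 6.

Answer: 0 1 4 4 5 6 6

Derivation:
Drop 1: J rot2 at col 4 lands with bottom-row=0; cleared 0 line(s) (total 0); column heights now [0 0 0 0 2 2 2], max=2
Drop 2: S rot2 at col 1 lands with bottom-row=0; cleared 0 line(s) (total 0); column heights now [0 1 2 2 2 2 2], max=2
Drop 3: L rot2 at col 2 lands with bottom-row=2; cleared 0 line(s) (total 0); column heights now [0 1 4 4 4 2 2], max=4
Drop 4: S rot2 at col 4 lands with bottom-row=4; cleared 0 line(s) (total 0); column heights now [0 1 4 4 5 6 6], max=6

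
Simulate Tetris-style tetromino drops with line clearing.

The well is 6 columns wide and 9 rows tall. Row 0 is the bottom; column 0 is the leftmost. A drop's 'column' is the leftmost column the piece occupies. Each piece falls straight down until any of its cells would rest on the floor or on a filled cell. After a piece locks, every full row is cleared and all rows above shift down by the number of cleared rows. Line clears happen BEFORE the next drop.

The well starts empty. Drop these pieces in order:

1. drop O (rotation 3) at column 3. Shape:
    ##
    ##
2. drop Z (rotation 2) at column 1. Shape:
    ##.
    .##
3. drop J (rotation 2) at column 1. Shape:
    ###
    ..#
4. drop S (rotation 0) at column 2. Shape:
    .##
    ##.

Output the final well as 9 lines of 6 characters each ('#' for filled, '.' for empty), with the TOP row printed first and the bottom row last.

Answer: ......
......
...##.
..##..
.###..
.###..
..##..
...##.
...##.

Derivation:
Drop 1: O rot3 at col 3 lands with bottom-row=0; cleared 0 line(s) (total 0); column heights now [0 0 0 2 2 0], max=2
Drop 2: Z rot2 at col 1 lands with bottom-row=2; cleared 0 line(s) (total 0); column heights now [0 4 4 3 2 0], max=4
Drop 3: J rot2 at col 1 lands with bottom-row=3; cleared 0 line(s) (total 0); column heights now [0 5 5 5 2 0], max=5
Drop 4: S rot0 at col 2 lands with bottom-row=5; cleared 0 line(s) (total 0); column heights now [0 5 6 7 7 0], max=7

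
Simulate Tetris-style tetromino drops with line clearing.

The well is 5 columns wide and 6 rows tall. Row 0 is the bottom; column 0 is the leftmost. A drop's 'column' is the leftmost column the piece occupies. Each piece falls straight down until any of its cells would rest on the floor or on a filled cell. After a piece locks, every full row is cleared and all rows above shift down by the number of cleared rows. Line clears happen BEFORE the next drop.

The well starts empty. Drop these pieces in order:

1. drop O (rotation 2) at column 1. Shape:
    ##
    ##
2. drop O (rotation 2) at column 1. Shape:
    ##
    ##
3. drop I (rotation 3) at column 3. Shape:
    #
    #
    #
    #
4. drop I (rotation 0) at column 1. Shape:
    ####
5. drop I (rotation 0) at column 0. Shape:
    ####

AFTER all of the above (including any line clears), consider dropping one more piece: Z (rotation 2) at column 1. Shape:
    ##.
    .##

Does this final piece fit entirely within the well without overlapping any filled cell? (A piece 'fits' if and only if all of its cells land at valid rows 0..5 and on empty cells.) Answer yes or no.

Answer: no

Derivation:
Drop 1: O rot2 at col 1 lands with bottom-row=0; cleared 0 line(s) (total 0); column heights now [0 2 2 0 0], max=2
Drop 2: O rot2 at col 1 lands with bottom-row=2; cleared 0 line(s) (total 0); column heights now [0 4 4 0 0], max=4
Drop 3: I rot3 at col 3 lands with bottom-row=0; cleared 0 line(s) (total 0); column heights now [0 4 4 4 0], max=4
Drop 4: I rot0 at col 1 lands with bottom-row=4; cleared 0 line(s) (total 0); column heights now [0 5 5 5 5], max=5
Drop 5: I rot0 at col 0 lands with bottom-row=5; cleared 0 line(s) (total 0); column heights now [6 6 6 6 5], max=6
Test piece Z rot2 at col 1 (width 3): heights before test = [6 6 6 6 5]; fits = False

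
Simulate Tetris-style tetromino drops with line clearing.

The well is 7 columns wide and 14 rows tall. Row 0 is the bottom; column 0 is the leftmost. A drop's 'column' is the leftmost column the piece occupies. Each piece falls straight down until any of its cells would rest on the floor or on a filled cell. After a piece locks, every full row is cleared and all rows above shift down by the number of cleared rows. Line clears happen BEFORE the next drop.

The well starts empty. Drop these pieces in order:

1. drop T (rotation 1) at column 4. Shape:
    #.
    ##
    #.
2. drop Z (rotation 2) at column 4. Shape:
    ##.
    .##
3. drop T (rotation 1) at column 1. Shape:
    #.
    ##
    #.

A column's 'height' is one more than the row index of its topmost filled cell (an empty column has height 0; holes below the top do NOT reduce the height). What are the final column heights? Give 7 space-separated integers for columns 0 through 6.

Answer: 0 3 2 0 4 4 3

Derivation:
Drop 1: T rot1 at col 4 lands with bottom-row=0; cleared 0 line(s) (total 0); column heights now [0 0 0 0 3 2 0], max=3
Drop 2: Z rot2 at col 4 lands with bottom-row=2; cleared 0 line(s) (total 0); column heights now [0 0 0 0 4 4 3], max=4
Drop 3: T rot1 at col 1 lands with bottom-row=0; cleared 0 line(s) (total 0); column heights now [0 3 2 0 4 4 3], max=4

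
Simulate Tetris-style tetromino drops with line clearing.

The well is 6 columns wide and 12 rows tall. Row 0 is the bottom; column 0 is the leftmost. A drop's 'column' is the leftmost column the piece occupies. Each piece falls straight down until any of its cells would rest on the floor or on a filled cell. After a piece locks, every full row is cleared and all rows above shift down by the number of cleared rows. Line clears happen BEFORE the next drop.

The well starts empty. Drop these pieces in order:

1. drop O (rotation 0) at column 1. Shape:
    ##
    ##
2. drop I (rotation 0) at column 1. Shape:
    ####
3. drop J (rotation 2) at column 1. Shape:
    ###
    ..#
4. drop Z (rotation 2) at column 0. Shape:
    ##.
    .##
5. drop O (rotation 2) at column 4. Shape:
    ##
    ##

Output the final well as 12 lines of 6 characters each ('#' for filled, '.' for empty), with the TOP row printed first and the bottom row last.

Drop 1: O rot0 at col 1 lands with bottom-row=0; cleared 0 line(s) (total 0); column heights now [0 2 2 0 0 0], max=2
Drop 2: I rot0 at col 1 lands with bottom-row=2; cleared 0 line(s) (total 0); column heights now [0 3 3 3 3 0], max=3
Drop 3: J rot2 at col 1 lands with bottom-row=3; cleared 0 line(s) (total 0); column heights now [0 5 5 5 3 0], max=5
Drop 4: Z rot2 at col 0 lands with bottom-row=5; cleared 0 line(s) (total 0); column heights now [7 7 6 5 3 0], max=7
Drop 5: O rot2 at col 4 lands with bottom-row=3; cleared 0 line(s) (total 0); column heights now [7 7 6 5 5 5], max=7

Answer: ......
......
......
......
......
##....
.##...
.#####
...###
.####.
.##...
.##...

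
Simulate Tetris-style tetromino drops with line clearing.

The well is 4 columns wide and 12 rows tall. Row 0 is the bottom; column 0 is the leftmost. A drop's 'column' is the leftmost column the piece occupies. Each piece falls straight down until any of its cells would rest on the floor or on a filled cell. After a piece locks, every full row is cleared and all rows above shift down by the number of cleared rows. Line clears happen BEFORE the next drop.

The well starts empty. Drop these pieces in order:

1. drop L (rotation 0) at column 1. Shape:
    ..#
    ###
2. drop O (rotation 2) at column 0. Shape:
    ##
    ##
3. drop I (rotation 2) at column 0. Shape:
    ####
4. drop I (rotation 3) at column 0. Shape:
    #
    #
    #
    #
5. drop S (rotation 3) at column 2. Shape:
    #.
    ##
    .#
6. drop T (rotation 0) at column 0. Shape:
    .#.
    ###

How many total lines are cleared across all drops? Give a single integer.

Answer: 1

Derivation:
Drop 1: L rot0 at col 1 lands with bottom-row=0; cleared 0 line(s) (total 0); column heights now [0 1 1 2], max=2
Drop 2: O rot2 at col 0 lands with bottom-row=1; cleared 0 line(s) (total 0); column heights now [3 3 1 2], max=3
Drop 3: I rot2 at col 0 lands with bottom-row=3; cleared 1 line(s) (total 1); column heights now [3 3 1 2], max=3
Drop 4: I rot3 at col 0 lands with bottom-row=3; cleared 0 line(s) (total 1); column heights now [7 3 1 2], max=7
Drop 5: S rot3 at col 2 lands with bottom-row=2; cleared 0 line(s) (total 1); column heights now [7 3 5 4], max=7
Drop 6: T rot0 at col 0 lands with bottom-row=7; cleared 0 line(s) (total 1); column heights now [8 9 8 4], max=9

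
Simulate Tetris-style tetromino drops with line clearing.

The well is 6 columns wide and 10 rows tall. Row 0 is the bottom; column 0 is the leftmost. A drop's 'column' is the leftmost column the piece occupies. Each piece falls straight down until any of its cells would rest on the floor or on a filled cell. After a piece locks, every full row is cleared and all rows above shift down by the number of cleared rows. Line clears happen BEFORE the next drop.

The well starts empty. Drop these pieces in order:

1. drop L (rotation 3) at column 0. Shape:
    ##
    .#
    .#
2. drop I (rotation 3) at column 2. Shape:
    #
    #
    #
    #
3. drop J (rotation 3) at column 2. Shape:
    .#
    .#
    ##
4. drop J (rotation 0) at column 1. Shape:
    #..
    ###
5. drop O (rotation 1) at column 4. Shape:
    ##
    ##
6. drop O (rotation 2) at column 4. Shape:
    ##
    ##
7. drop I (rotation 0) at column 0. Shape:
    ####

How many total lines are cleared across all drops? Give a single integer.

Drop 1: L rot3 at col 0 lands with bottom-row=0; cleared 0 line(s) (total 0); column heights now [3 3 0 0 0 0], max=3
Drop 2: I rot3 at col 2 lands with bottom-row=0; cleared 0 line(s) (total 0); column heights now [3 3 4 0 0 0], max=4
Drop 3: J rot3 at col 2 lands with bottom-row=4; cleared 0 line(s) (total 0); column heights now [3 3 5 7 0 0], max=7
Drop 4: J rot0 at col 1 lands with bottom-row=7; cleared 0 line(s) (total 0); column heights now [3 9 8 8 0 0], max=9
Drop 5: O rot1 at col 4 lands with bottom-row=0; cleared 0 line(s) (total 0); column heights now [3 9 8 8 2 2], max=9
Drop 6: O rot2 at col 4 lands with bottom-row=2; cleared 0 line(s) (total 0); column heights now [3 9 8 8 4 4], max=9
Drop 7: I rot0 at col 0 lands with bottom-row=9; cleared 0 line(s) (total 0); column heights now [10 10 10 10 4 4], max=10

Answer: 0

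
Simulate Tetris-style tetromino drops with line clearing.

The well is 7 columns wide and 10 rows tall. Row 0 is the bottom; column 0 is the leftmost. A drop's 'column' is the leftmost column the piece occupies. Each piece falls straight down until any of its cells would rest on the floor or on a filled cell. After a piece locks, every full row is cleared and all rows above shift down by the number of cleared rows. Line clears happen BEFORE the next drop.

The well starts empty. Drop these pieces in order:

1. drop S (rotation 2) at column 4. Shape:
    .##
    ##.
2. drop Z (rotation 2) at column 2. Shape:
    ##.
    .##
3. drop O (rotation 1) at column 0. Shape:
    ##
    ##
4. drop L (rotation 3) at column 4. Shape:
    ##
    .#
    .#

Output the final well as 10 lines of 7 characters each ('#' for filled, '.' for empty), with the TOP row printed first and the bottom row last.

Drop 1: S rot2 at col 4 lands with bottom-row=0; cleared 0 line(s) (total 0); column heights now [0 0 0 0 1 2 2], max=2
Drop 2: Z rot2 at col 2 lands with bottom-row=1; cleared 0 line(s) (total 0); column heights now [0 0 3 3 2 2 2], max=3
Drop 3: O rot1 at col 0 lands with bottom-row=0; cleared 0 line(s) (total 0); column heights now [2 2 3 3 2 2 2], max=3
Drop 4: L rot3 at col 4 lands with bottom-row=2; cleared 0 line(s) (total 0); column heights now [2 2 3 3 5 5 2], max=5

Answer: .......
.......
.......
.......
.......
....##.
.....#.
..##.#.
##.####
##..##.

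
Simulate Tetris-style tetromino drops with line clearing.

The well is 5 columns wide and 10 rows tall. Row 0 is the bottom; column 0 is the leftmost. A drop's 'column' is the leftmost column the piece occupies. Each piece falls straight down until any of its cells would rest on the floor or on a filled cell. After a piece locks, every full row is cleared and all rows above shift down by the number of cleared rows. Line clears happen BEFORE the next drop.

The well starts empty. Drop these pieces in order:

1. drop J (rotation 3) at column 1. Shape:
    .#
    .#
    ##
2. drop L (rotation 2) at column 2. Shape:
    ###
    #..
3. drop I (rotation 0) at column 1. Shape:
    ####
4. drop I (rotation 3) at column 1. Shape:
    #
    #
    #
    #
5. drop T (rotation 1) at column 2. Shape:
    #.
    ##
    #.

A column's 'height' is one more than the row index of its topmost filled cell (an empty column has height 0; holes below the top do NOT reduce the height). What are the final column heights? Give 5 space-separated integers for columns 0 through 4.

Answer: 0 10 9 8 6

Derivation:
Drop 1: J rot3 at col 1 lands with bottom-row=0; cleared 0 line(s) (total 0); column heights now [0 1 3 0 0], max=3
Drop 2: L rot2 at col 2 lands with bottom-row=3; cleared 0 line(s) (total 0); column heights now [0 1 5 5 5], max=5
Drop 3: I rot0 at col 1 lands with bottom-row=5; cleared 0 line(s) (total 0); column heights now [0 6 6 6 6], max=6
Drop 4: I rot3 at col 1 lands with bottom-row=6; cleared 0 line(s) (total 0); column heights now [0 10 6 6 6], max=10
Drop 5: T rot1 at col 2 lands with bottom-row=6; cleared 0 line(s) (total 0); column heights now [0 10 9 8 6], max=10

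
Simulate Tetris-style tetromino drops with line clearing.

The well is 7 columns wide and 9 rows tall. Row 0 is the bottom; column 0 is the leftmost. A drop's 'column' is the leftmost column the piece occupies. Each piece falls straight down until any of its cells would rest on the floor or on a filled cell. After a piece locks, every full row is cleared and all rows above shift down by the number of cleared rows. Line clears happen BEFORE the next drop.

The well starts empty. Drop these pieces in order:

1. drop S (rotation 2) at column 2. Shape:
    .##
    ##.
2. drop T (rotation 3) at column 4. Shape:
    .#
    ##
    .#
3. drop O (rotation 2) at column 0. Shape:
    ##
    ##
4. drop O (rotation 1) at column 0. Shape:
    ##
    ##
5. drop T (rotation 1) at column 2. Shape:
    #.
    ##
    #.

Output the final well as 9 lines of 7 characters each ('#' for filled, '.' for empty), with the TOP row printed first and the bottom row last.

Answer: .......
.......
.......
.......
.......
###..#.
######.
######.
####...

Derivation:
Drop 1: S rot2 at col 2 lands with bottom-row=0; cleared 0 line(s) (total 0); column heights now [0 0 1 2 2 0 0], max=2
Drop 2: T rot3 at col 4 lands with bottom-row=1; cleared 0 line(s) (total 0); column heights now [0 0 1 2 3 4 0], max=4
Drop 3: O rot2 at col 0 lands with bottom-row=0; cleared 0 line(s) (total 0); column heights now [2 2 1 2 3 4 0], max=4
Drop 4: O rot1 at col 0 lands with bottom-row=2; cleared 0 line(s) (total 0); column heights now [4 4 1 2 3 4 0], max=4
Drop 5: T rot1 at col 2 lands with bottom-row=1; cleared 0 line(s) (total 0); column heights now [4 4 4 3 3 4 0], max=4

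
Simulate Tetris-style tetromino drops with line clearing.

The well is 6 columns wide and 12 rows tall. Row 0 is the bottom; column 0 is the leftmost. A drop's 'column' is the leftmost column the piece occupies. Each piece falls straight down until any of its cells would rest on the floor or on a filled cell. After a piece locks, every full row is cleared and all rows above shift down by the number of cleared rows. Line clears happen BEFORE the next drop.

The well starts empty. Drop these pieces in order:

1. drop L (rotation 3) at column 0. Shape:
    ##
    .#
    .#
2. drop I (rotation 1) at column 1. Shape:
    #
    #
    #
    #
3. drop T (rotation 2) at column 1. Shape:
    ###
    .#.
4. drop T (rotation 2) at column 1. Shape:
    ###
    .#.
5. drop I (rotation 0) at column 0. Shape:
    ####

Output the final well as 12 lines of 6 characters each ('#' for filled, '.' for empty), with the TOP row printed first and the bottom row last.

Answer: ......
####..
.###..
..#...
.###..
.##...
.#....
.#....
.#....
##....
.#....
.#....

Derivation:
Drop 1: L rot3 at col 0 lands with bottom-row=0; cleared 0 line(s) (total 0); column heights now [3 3 0 0 0 0], max=3
Drop 2: I rot1 at col 1 lands with bottom-row=3; cleared 0 line(s) (total 0); column heights now [3 7 0 0 0 0], max=7
Drop 3: T rot2 at col 1 lands with bottom-row=6; cleared 0 line(s) (total 0); column heights now [3 8 8 8 0 0], max=8
Drop 4: T rot2 at col 1 lands with bottom-row=8; cleared 0 line(s) (total 0); column heights now [3 10 10 10 0 0], max=10
Drop 5: I rot0 at col 0 lands with bottom-row=10; cleared 0 line(s) (total 0); column heights now [11 11 11 11 0 0], max=11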